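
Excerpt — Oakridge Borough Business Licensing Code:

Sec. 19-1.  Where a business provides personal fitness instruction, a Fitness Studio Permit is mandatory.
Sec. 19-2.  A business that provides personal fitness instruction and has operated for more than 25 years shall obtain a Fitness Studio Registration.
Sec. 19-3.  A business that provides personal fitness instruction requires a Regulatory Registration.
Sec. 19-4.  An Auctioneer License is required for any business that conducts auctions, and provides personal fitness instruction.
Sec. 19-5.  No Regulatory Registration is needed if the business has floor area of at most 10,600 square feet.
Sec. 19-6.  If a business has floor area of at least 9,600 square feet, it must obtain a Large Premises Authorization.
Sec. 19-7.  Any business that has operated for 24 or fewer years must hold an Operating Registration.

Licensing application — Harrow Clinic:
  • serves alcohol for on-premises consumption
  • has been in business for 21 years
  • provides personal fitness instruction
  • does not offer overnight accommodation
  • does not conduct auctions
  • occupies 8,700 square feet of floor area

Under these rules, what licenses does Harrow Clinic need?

Sec. 19-1. provides personal fitness instruction → Fitness Studio Permit required.
Sec. 19-2. provides personal fitness instruction; years in business 21 ≤ 25 → Fitness Studio Registration not required.
Sec. 19-3. provides personal fitness instruction → Regulatory Registration required.
Sec. 19-4. does not conduct auctions; provides personal fitness instruction → Auctioneer License not required.
Sec. 19-5. floor area 8,700 square feet ≤ 10,600 square feet → exempt from Regulatory Registration.
Sec. 19-6. floor area 8,700 square feet < 9,600 square feet → Large Premises Authorization not required.
Sec. 19-7. years in business 21 ≤ 24 → Operating Registration required.

Fitness Studio Permit, Operating Registration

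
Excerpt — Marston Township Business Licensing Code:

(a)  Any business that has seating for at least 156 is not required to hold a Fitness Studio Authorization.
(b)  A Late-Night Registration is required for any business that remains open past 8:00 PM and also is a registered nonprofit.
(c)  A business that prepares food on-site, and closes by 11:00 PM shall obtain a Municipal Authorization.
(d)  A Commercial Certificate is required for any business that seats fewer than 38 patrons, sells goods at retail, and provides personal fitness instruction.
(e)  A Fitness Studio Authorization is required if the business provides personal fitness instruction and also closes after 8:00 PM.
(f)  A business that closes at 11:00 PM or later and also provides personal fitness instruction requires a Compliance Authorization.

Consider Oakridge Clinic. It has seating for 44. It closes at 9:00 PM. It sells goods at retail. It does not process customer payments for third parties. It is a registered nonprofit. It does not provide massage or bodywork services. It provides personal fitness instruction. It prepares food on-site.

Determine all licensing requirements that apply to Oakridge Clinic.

(a) seating 44 < 156 → Fitness Studio Authorization exemption does not apply.
(b) closes 9:00 PM, after 8:00 PM; is a registered nonprofit → Late-Night Registration required.
(c) prepares food on-site; closes 9:00 PM, at/before 11:00 PM → Municipal Authorization required.
(d) seating 44 ≥ 38; sells goods at retail; provides personal fitness instruction → Commercial Certificate not required.
(e) provides personal fitness instruction; closes 9:00 PM, after 8:00 PM → Fitness Studio Authorization required.
(f) closes 9:00 PM, at/before 11:00 PM; provides personal fitness instruction → Compliance Authorization not required.

Fitness Studio Authorization, Late-Night Registration, Municipal Authorization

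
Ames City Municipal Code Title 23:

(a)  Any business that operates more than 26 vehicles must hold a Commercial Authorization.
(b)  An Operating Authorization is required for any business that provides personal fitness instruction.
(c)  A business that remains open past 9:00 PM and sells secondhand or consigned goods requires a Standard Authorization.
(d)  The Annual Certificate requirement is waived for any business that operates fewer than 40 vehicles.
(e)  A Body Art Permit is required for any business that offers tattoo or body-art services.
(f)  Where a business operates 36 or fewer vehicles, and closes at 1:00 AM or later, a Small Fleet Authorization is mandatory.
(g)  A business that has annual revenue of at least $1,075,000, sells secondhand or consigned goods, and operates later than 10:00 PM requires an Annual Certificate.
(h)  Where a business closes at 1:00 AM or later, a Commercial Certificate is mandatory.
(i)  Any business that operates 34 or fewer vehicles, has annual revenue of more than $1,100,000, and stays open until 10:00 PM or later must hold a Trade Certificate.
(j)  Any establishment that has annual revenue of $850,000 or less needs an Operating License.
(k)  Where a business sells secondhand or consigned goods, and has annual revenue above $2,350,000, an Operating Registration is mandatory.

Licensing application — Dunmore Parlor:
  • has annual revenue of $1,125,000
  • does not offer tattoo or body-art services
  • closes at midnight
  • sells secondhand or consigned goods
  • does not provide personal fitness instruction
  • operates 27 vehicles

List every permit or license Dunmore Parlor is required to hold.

Commercial Authorization, Standard Authorization, Trade Certificate

(a) vehicles 27 > 26 → Commercial Authorization required.
(b) does not provide personal fitness instruction → Operating Authorization not required.
(c) closes midnight, after 9:00 PM; sells secondhand or consigned goods → Standard Authorization required.
(d) vehicles 27 < 40 → exempt from Annual Certificate.
(e) does not offer tattoo or body-art services → Body Art Permit not required.
(f) vehicles 27 ≤ 36; closes midnight, at/before 1:00 AM → Small Fleet Authorization not required.
(g) revenue $1,125,000 ≥ $1,075,000; sells secondhand or consigned goods; closes midnight, after 10:00 PM → Annual Certificate required.
(h) closes midnight, at/before 1:00 AM → Commercial Certificate not required.
(i) vehicles 27 ≤ 34; revenue $1,125,000 > $1,100,000; closes midnight, after 10:00 PM → Trade Certificate required.
(j) revenue $1,125,000 > $850,000 → Operating License not required.
(k) sells secondhand or consigned goods; revenue $1,125,000 ≤ $2,350,000 → Operating Registration not required.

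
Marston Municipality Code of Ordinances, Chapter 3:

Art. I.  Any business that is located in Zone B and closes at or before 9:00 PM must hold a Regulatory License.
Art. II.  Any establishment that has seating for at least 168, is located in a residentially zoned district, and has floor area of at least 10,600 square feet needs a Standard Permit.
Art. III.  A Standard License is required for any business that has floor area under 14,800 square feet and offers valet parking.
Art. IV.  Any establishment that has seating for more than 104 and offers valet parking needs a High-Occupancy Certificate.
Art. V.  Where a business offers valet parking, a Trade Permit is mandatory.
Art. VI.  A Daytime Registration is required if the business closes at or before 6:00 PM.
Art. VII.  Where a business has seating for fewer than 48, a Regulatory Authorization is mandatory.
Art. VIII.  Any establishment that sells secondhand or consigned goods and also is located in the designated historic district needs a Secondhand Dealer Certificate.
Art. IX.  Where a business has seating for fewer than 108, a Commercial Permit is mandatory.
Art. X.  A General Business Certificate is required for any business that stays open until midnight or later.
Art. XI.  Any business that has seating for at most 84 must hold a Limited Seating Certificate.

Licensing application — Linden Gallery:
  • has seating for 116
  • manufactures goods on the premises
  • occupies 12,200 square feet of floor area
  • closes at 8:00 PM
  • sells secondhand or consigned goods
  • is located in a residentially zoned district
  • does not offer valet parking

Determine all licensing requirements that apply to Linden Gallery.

None

Art. I. is located in a residentially zoned district (not: is located in Zone B); closes 8:00 PM, at/before 9:00 PM → Regulatory License not required.
Art. II. seating 116 < 168; is located in a residentially zoned district; floor area 12,200 square feet ≥ 10,600 square feet → Standard Permit not required.
Art. III. floor area 12,200 square feet < 14,800 square feet; does not offer valet parking → Standard License not required.
Art. IV. seating 116 > 104; does not offer valet parking → High-Occupancy Certificate not required.
Art. V. does not offer valet parking → Trade Permit not required.
Art. VI. closes 8:00 PM, after 6:00 PM → Daytime Registration not required.
Art. VII. seating 116 ≥ 48 → Regulatory Authorization not required.
Art. VIII. sells secondhand or consigned goods; is located in a residentially zoned district (not: is located in the designated historic district) → Secondhand Dealer Certificate not required.
Art. IX. seating 116 ≥ 108 → Commercial Permit not required.
Art. X. closes 8:00 PM, at/before midnight → General Business Certificate not required.
Art. XI. seating 116 > 84 → Limited Seating Certificate not required.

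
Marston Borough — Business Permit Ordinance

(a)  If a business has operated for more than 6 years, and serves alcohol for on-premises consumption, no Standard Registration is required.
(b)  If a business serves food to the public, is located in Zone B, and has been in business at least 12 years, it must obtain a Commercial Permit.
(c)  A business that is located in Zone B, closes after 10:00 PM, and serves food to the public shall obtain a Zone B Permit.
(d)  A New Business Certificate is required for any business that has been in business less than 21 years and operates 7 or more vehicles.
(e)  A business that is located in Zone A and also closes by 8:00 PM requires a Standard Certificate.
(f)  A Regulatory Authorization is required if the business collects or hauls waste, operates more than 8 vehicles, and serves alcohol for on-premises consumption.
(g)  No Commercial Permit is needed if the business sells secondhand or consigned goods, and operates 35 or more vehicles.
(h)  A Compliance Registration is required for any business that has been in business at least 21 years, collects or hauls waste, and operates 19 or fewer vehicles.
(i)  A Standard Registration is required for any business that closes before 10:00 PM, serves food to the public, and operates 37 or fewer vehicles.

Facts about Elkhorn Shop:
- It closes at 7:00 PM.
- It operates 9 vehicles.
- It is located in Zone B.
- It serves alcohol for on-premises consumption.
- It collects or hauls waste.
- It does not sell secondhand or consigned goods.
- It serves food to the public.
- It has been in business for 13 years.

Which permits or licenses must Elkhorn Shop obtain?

(a) years in business 13 > 6; serves alcohol for on-premises consumption → exempt from Standard Registration.
(b) serves food to the public; is located in Zone B; years in business 13 ≥ 12 → Commercial Permit required.
(c) is located in Zone B; closes 7:00 PM, at/before 10:00 PM; serves food to the public → Zone B Permit not required.
(d) years in business 13 < 21; vehicles 9 ≥ 7 → New Business Certificate required.
(e) is located in Zone B (not: is located in Zone A); closes 7:00 PM, at/before 8:00 PM → Standard Certificate not required.
(f) collects or hauls waste; vehicles 9 > 8; serves alcohol for on-premises consumption → Regulatory Authorization required.
(g) does not sell secondhand or consigned goods; vehicles 9 < 35 → Commercial Permit exemption does not apply.
(h) years in business 13 < 21; collects or hauls waste; vehicles 9 ≤ 19 → Compliance Registration not required.
(i) closes 7:00 PM, at/before 10:00 PM; serves food to the public; vehicles 9 ≤ 37 → Standard Registration required.

Commercial Permit, New Business Certificate, Regulatory Authorization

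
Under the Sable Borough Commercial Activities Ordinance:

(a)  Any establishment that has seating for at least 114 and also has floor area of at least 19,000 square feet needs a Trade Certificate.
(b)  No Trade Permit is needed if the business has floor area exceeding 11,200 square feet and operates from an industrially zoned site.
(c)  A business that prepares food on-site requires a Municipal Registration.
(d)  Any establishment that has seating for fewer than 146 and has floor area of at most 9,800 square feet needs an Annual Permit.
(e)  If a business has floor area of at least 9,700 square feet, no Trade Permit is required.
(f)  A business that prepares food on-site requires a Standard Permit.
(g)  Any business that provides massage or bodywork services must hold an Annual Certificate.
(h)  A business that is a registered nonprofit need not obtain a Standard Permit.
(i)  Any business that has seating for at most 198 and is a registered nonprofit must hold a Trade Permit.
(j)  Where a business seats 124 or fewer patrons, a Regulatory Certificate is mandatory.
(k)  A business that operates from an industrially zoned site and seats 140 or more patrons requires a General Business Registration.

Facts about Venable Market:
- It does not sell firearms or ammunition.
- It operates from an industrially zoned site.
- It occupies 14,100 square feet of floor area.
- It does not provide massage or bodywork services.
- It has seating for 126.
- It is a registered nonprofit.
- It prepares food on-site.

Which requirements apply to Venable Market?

Municipal Registration

(a) seating 126 ≥ 114; floor area 14,100 square feet < 19,000 square feet → Trade Certificate not required.
(b) floor area 14,100 square feet > 11,200 square feet; operates from an industrially zoned site → exempt from Trade Permit.
(c) prepares food on-site → Municipal Registration required.
(d) seating 126 < 146; floor area 14,100 square feet > 9,800 square feet → Annual Permit not required.
(e) floor area 14,100 square feet ≥ 9,700 square feet → exempt from Trade Permit.
(f) prepares food on-site → Standard Permit required.
(g) does not provide massage or bodywork services → Annual Certificate not required.
(h) is a registered nonprofit → exempt from Standard Permit.
(i) seating 126 ≤ 198; is a registered nonprofit → Trade Permit required.
(j) seating 126 > 124 → Regulatory Certificate not required.
(k) operates from an industrially zoned site; seating 126 < 140 → General Business Registration not required.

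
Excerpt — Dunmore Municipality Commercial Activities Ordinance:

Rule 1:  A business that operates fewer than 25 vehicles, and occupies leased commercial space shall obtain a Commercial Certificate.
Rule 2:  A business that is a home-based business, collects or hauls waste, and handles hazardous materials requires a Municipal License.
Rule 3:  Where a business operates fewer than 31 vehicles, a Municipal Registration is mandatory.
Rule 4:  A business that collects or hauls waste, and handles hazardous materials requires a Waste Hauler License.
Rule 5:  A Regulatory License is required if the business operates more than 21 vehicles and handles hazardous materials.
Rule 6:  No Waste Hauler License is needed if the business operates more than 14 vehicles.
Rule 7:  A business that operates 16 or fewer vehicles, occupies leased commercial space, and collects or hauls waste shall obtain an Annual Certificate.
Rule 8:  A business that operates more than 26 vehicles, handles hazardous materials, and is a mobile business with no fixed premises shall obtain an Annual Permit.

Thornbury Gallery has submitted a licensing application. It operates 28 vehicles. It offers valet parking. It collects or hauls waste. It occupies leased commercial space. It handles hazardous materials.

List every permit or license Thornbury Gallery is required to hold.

Municipal Registration, Regulatory License

Rule 1: vehicles 28 ≥ 25; occupies leased commercial space → Commercial Certificate not required.
Rule 2: occupies leased commercial space (not: is a home-based business); collects or hauls waste; handles hazardous materials → Municipal License not required.
Rule 3: vehicles 28 < 31 → Municipal Registration required.
Rule 4: collects or hauls waste; handles hazardous materials → Waste Hauler License required.
Rule 5: vehicles 28 > 21; handles hazardous materials → Regulatory License required.
Rule 6: vehicles 28 > 14 → exempt from Waste Hauler License.
Rule 7: vehicles 28 > 16; occupies leased commercial space; collects or hauls waste → Annual Certificate not required.
Rule 8: vehicles 28 > 26; handles hazardous materials; occupies leased commercial space (not: is a mobile business with no fixed premises) → Annual Permit not required.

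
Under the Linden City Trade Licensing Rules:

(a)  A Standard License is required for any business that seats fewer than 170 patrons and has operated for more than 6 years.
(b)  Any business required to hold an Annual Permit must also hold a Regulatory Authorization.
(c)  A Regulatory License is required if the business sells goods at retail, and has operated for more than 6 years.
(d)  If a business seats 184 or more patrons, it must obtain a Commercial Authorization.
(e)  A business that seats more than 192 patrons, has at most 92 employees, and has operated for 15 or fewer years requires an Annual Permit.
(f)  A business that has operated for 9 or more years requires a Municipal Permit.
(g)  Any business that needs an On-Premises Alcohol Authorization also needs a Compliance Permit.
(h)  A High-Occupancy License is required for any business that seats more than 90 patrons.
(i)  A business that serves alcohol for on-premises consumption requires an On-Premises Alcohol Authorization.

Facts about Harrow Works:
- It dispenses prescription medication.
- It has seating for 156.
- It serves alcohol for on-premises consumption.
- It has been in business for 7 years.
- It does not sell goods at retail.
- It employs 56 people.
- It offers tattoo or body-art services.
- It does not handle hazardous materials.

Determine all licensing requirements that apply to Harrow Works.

(a) seating 156 < 170; years in business 7 > 6 → Standard License required.
(b) Annual Permit is not required → no effect.
(c) does not sell goods at retail; years in business 7 > 6 → Regulatory License not required.
(d) seating 156 < 184 → Commercial Authorization not required.
(e) seating 156 ≤ 192; employees 56 ≤ 92; years in business 7 ≤ 15 → Annual Permit not required.
(f) years in business 7 < 9 → Municipal Permit not required.
(g) On-Premises Alcohol Authorization is required → Compliance Permit also required.
(h) seating 156 > 90 → High-Occupancy License required.
(i) serves alcohol for on-premises consumption → On-Premises Alcohol Authorization required.

Compliance Permit, High-Occupancy License, On-Premises Alcohol Authorization, Standard License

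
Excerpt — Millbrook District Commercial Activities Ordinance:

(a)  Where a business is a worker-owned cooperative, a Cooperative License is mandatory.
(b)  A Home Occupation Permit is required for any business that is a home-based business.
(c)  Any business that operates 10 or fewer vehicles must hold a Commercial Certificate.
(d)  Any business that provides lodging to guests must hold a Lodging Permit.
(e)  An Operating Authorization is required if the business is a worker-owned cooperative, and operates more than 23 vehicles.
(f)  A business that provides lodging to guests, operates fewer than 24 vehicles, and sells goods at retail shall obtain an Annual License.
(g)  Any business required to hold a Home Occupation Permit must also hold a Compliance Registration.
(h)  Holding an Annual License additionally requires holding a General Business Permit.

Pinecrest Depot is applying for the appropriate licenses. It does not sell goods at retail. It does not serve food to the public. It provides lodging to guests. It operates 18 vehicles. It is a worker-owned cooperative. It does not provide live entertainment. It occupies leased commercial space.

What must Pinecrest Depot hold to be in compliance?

Cooperative License, Lodging Permit

(a) is a worker-owned cooperative → Cooperative License required.
(b) occupies leased commercial space (not: is a home-based business) → Home Occupation Permit not required.
(c) vehicles 18 > 10 → Commercial Certificate not required.
(d) provides lodging to guests → Lodging Permit required.
(e) is a worker-owned cooperative; vehicles 18 ≤ 23 → Operating Authorization not required.
(f) provides lodging to guests; vehicles 18 < 24; does not sell goods at retail → Annual License not required.
(g) Home Occupation Permit is not required → no effect.
(h) Annual License is not required → no effect.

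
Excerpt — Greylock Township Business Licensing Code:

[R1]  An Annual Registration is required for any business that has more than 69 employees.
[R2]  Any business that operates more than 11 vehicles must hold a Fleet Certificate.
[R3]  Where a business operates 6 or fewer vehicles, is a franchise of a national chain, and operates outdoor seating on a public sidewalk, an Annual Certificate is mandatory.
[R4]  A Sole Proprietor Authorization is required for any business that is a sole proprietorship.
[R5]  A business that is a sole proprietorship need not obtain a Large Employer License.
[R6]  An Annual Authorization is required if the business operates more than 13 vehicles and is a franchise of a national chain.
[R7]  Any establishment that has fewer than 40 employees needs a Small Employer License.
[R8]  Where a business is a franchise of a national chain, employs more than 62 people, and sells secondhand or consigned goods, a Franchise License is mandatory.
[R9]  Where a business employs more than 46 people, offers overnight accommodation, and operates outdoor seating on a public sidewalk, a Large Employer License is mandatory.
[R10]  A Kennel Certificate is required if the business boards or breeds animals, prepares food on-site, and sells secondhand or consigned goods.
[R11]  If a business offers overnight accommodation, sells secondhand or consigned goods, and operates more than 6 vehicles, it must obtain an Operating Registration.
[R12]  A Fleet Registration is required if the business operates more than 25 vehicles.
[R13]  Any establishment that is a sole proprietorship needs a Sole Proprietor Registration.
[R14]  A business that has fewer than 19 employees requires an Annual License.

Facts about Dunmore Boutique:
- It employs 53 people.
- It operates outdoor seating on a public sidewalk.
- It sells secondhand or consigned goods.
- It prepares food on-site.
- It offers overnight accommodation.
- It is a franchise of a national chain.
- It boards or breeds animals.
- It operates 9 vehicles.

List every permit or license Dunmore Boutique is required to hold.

[R1] employees 53 ≤ 69 → Annual Registration not required.
[R2] vehicles 9 ≤ 11 → Fleet Certificate not required.
[R3] vehicles 9 > 6; is a franchise of a national chain; operates outdoor seating on a public sidewalk → Annual Certificate not required.
[R4] is a franchise of a national chain (not: is a sole proprietorship) → Sole Proprietor Authorization not required.
[R5] is a franchise of a national chain (not: is a sole proprietorship) → Large Employer License exemption does not apply.
[R6] vehicles 9 ≤ 13; is a franchise of a national chain → Annual Authorization not required.
[R7] employees 53 ≥ 40 → Small Employer License not required.
[R8] is a franchise of a national chain; employees 53 ≤ 62; sells secondhand or consigned goods → Franchise License not required.
[R9] employees 53 > 46; offers overnight accommodation; operates outdoor seating on a public sidewalk → Large Employer License required.
[R10] boards or breeds animals; prepares food on-site; sells secondhand or consigned goods → Kennel Certificate required.
[R11] offers overnight accommodation; sells secondhand or consigned goods; vehicles 9 > 6 → Operating Registration required.
[R12] vehicles 9 ≤ 25 → Fleet Registration not required.
[R13] is a franchise of a national chain (not: is a sole proprietorship) → Sole Proprietor Registration not required.
[R14] employees 53 ≥ 19 → Annual License not required.

Kennel Certificate, Large Employer License, Operating Registration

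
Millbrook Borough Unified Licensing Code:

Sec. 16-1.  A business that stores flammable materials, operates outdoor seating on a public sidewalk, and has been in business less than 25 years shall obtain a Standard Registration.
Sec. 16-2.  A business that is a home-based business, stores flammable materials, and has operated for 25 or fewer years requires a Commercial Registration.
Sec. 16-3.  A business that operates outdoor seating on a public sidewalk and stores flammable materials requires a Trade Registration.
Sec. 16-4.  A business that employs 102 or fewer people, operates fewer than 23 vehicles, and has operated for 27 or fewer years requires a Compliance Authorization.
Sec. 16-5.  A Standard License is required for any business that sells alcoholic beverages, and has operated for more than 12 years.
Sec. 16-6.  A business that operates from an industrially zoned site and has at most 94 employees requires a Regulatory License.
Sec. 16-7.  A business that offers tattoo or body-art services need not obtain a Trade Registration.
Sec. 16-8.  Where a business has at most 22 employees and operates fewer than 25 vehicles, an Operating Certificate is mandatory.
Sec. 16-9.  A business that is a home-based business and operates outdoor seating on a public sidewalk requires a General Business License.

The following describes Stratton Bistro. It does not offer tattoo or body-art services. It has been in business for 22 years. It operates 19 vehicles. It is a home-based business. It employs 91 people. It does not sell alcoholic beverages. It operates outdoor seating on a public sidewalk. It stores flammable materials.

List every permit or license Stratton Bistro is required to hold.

Commercial Registration, Compliance Authorization, General Business License, Standard Registration, Trade Registration

Sec. 16-1. stores flammable materials; operates outdoor seating on a public sidewalk; years in business 22 < 25 → Standard Registration required.
Sec. 16-2. is a home-based business; stores flammable materials; years in business 22 ≤ 25 → Commercial Registration required.
Sec. 16-3. operates outdoor seating on a public sidewalk; stores flammable materials → Trade Registration required.
Sec. 16-4. employees 91 ≤ 102; vehicles 19 < 23; years in business 22 ≤ 27 → Compliance Authorization required.
Sec. 16-5. does not sell alcoholic beverages; years in business 22 > 12 → Standard License not required.
Sec. 16-6. is a home-based business (not: operates from an industrially zoned site); employees 91 ≤ 94 → Regulatory License not required.
Sec. 16-7. does not offer tattoo or body-art services → Trade Registration exemption does not apply.
Sec. 16-8. employees 91 > 22; vehicles 19 < 25 → Operating Certificate not required.
Sec. 16-9. is a home-based business; operates outdoor seating on a public sidewalk → General Business License required.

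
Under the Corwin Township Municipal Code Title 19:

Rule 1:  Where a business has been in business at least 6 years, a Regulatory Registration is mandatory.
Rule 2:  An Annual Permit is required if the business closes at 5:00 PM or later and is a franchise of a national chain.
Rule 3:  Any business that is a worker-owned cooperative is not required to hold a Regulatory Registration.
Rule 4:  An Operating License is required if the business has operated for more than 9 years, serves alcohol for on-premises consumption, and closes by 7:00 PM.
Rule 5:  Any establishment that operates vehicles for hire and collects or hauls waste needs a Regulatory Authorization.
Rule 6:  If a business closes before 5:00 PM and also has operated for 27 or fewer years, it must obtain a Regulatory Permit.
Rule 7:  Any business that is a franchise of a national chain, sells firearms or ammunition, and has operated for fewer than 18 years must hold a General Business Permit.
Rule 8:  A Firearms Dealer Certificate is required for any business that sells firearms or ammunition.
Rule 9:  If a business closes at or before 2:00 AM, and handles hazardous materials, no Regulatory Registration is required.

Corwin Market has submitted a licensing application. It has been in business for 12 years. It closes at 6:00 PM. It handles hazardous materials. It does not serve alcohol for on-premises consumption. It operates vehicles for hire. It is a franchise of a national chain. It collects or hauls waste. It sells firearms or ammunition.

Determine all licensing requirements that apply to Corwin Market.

Rule 1: years in business 12 ≥ 6 → Regulatory Registration required.
Rule 2: closes 6:00 PM, after 5:00 PM; is a franchise of a national chain → Annual Permit required.
Rule 3: is a franchise of a national chain (not: is a worker-owned cooperative) → Regulatory Registration exemption does not apply.
Rule 4: years in business 12 > 9; does not serve alcohol for on-premises consumption; closes 6:00 PM, at/before 7:00 PM → Operating License not required.
Rule 5: operates vehicles for hire; collects or hauls waste → Regulatory Authorization required.
Rule 6: closes 6:00 PM, after 5:00 PM; years in business 12 ≤ 27 → Regulatory Permit not required.
Rule 7: is a franchise of a national chain; sells firearms or ammunition; years in business 12 < 18 → General Business Permit required.
Rule 8: sells firearms or ammunition → Firearms Dealer Certificate required.
Rule 9: closes 6:00 PM, at/before 2:00 AM; handles hazardous materials → exempt from Regulatory Registration.

Annual Permit, Firearms Dealer Certificate, General Business Permit, Regulatory Authorization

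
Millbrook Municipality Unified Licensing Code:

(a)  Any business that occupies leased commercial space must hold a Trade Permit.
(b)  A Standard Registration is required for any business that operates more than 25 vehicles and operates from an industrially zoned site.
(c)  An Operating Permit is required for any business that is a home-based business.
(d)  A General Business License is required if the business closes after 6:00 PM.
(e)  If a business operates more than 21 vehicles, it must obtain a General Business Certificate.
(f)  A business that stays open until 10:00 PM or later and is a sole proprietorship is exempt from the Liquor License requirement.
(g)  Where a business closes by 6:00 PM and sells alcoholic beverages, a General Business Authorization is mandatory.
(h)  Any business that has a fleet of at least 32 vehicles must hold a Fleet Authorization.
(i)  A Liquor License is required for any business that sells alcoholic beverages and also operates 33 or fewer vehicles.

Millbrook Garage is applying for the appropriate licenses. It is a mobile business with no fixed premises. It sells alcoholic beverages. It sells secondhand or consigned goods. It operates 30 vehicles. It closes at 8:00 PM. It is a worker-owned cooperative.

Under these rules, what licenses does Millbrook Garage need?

General Business Certificate, General Business License, Liquor License

(a) is a mobile business with no fixed premises (not: occupies leased commercial space) → Trade Permit not required.
(b) vehicles 30 > 25; is a mobile business with no fixed premises (not: operates from an industrially zoned site) → Standard Registration not required.
(c) is a mobile business with no fixed premises (not: is a home-based business) → Operating Permit not required.
(d) closes 8:00 PM, after 6:00 PM → General Business License required.
(e) vehicles 30 > 21 → General Business Certificate required.
(f) closes 8:00 PM, at/before 10:00 PM; is a worker-owned cooperative (not: is a sole proprietorship) → Liquor License exemption does not apply.
(g) closes 8:00 PM, after 6:00 PM; sells alcoholic beverages → General Business Authorization not required.
(h) vehicles 30 < 32 → Fleet Authorization not required.
(i) sells alcoholic beverages; vehicles 30 ≤ 33 → Liquor License required.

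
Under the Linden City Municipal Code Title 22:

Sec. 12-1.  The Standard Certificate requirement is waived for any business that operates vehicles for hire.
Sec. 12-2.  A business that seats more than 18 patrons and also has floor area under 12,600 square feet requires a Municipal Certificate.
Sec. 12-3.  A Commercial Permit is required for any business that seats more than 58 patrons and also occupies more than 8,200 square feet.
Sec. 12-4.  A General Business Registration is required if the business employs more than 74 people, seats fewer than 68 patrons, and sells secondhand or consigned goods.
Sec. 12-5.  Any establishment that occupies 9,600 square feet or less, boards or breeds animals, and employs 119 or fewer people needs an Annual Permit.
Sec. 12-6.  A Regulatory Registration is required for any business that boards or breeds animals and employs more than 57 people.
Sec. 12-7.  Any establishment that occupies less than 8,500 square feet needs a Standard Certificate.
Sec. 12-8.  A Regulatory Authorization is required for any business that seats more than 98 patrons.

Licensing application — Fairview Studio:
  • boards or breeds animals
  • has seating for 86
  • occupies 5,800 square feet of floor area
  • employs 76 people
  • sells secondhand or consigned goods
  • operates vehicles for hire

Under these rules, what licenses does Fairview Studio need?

Sec. 12-1. operates vehicles for hire → exempt from Standard Certificate.
Sec. 12-2. seating 86 > 18; floor area 5,800 square feet < 12,600 square feet → Municipal Certificate required.
Sec. 12-3. seating 86 > 58; floor area 5,800 square feet ≤ 8,200 square feet → Commercial Permit not required.
Sec. 12-4. employees 76 > 74; seating 86 ≥ 68; sells secondhand or consigned goods → General Business Registration not required.
Sec. 12-5. floor area 5,800 square feet ≤ 9,600 square feet; boards or breeds animals; employees 76 ≤ 119 → Annual Permit required.
Sec. 12-6. boards or breeds animals; employees 76 > 57 → Regulatory Registration required.
Sec. 12-7. floor area 5,800 square feet < 8,500 square feet → Standard Certificate required.
Sec. 12-8. seating 86 ≤ 98 → Regulatory Authorization not required.

Annual Permit, Municipal Certificate, Regulatory Registration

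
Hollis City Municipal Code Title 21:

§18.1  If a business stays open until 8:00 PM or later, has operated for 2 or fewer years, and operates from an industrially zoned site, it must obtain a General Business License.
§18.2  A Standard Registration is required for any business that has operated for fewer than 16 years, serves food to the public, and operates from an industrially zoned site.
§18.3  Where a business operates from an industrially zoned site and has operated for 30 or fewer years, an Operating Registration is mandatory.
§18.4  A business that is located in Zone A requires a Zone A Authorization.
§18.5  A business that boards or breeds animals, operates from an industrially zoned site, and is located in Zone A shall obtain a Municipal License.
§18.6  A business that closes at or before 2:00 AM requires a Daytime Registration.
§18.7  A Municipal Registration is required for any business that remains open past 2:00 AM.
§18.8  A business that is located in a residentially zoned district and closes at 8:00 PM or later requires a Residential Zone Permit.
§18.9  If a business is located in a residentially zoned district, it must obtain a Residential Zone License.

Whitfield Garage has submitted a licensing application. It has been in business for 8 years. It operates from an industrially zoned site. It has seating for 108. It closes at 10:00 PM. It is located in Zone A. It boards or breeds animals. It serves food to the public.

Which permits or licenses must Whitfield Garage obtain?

§18.1 closes 10:00 PM, after 8:00 PM; years in business 8 > 2; operates from an industrially zoned site → General Business License not required.
§18.2 years in business 8 < 16; serves food to the public; operates from an industrially zoned site → Standard Registration required.
§18.3 operates from an industrially zoned site; years in business 8 ≤ 30 → Operating Registration required.
§18.4 is located in Zone A → Zone A Authorization required.
§18.5 boards or breeds animals; operates from an industrially zoned site; is located in Zone A → Municipal License required.
§18.6 closes 10:00 PM, at/before 2:00 AM → Daytime Registration required.
§18.7 closes 10:00 PM, at/before 2:00 AM → Municipal Registration not required.
§18.8 is located in Zone A (not: is located in a residentially zoned district); closes 10:00 PM, after 8:00 PM → Residential Zone Permit not required.
§18.9 is located in Zone A (not: is located in a residentially zoned district) → Residential Zone License not required.

Daytime Registration, Municipal License, Operating Registration, Standard Registration, Zone A Authorization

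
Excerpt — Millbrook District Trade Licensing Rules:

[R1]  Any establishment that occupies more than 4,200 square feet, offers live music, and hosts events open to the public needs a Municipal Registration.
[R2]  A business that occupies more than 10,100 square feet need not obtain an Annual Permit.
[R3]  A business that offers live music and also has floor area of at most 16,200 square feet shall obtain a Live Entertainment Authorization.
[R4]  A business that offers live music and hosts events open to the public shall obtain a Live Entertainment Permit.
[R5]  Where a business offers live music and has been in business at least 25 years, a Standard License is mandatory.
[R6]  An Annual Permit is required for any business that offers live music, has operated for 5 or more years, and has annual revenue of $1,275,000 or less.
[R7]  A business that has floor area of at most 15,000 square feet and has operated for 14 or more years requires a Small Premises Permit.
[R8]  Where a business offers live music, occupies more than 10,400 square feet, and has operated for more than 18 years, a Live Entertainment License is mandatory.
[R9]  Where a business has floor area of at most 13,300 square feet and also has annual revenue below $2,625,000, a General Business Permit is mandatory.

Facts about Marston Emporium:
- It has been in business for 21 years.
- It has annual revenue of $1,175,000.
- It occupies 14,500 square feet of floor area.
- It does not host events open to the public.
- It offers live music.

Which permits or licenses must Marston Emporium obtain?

[R1] floor area 14,500 square feet > 4,200 square feet; offers live music; does not host events open to the public → Municipal Registration not required.
[R2] floor area 14,500 square feet > 10,100 square feet → exempt from Annual Permit.
[R3] offers live music; floor area 14,500 square feet ≤ 16,200 square feet → Live Entertainment Authorization required.
[R4] offers live music; does not host events open to the public → Live Entertainment Permit not required.
[R5] offers live music; years in business 21 < 25 → Standard License not required.
[R6] offers live music; years in business 21 ≥ 5; revenue $1,175,000 ≤ $1,275,000 → Annual Permit required.
[R7] floor area 14,500 square feet ≤ 15,000 square feet; years in business 21 ≥ 14 → Small Premises Permit required.
[R8] offers live music; floor area 14,500 square feet > 10,400 square feet; years in business 21 > 18 → Live Entertainment License required.
[R9] floor area 14,500 square feet > 13,300 square feet; revenue $1,175,000 < $2,625,000 → General Business Permit not required.

Live Entertainment Authorization, Live Entertainment License, Small Premises Permit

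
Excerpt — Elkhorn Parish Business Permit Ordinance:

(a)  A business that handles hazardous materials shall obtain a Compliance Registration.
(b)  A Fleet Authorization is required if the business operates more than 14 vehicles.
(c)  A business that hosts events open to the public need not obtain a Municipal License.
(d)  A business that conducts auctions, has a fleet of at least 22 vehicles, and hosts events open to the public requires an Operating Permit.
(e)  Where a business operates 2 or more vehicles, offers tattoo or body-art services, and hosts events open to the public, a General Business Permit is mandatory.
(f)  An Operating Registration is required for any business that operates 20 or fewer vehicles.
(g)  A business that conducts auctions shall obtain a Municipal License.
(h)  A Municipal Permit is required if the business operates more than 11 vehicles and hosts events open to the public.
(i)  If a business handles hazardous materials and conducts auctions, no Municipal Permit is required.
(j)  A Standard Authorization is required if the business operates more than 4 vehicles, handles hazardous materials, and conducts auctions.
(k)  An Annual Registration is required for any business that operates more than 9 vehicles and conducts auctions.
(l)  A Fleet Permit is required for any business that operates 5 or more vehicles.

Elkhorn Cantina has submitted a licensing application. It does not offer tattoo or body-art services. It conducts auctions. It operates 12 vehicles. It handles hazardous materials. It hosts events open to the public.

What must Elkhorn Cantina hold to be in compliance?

Annual Registration, Compliance Registration, Fleet Permit, Operating Registration, Standard Authorization

(a) handles hazardous materials → Compliance Registration required.
(b) vehicles 12 ≤ 14 → Fleet Authorization not required.
(c) hosts events open to the public → exempt from Municipal License.
(d) conducts auctions; vehicles 12 < 22; hosts events open to the public → Operating Permit not required.
(e) vehicles 12 ≥ 2; does not offer tattoo or body-art services; hosts events open to the public → General Business Permit not required.
(f) vehicles 12 ≤ 20 → Operating Registration required.
(g) conducts auctions → Municipal License required.
(h) vehicles 12 > 11; hosts events open to the public → Municipal Permit required.
(i) handles hazardous materials; conducts auctions → exempt from Municipal Permit.
(j) vehicles 12 > 4; handles hazardous materials; conducts auctions → Standard Authorization required.
(k) vehicles 12 > 9; conducts auctions → Annual Registration required.
(l) vehicles 12 ≥ 5 → Fleet Permit required.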